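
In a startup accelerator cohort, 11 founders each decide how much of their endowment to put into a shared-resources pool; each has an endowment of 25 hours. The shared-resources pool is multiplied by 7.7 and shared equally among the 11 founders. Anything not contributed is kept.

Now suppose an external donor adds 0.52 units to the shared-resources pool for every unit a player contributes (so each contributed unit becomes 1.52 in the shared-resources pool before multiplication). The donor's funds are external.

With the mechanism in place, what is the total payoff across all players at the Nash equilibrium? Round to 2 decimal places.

3218.60 hours

The effective private return per unit is now 7.7 × 1.52 / 11 = 1.0640 > 1, so every player's dominant strategy flips to full contribution.
At the Nash equilibrium everyone contributes 25. Group total payoff = 7.7 × 1.52 × 275 = 3218.60.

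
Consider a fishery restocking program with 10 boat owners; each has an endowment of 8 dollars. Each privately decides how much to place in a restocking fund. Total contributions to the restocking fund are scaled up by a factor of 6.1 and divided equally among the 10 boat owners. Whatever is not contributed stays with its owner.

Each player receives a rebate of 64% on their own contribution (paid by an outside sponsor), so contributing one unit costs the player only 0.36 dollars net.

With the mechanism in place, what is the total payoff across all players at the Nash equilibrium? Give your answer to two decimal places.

Under the mechanism each unit contributed yields (6.1/10) / 0.36 = 1.6944 back to its contributor per unit of net cost, which exceeds 1, making full contribution the dominant choice for everyone.
At the Nash equilibrium everyone contributes 8. Group total payoff = 10 × (8 × 0.64 + 6.1 × 8) = 539.20.

539.20 dollars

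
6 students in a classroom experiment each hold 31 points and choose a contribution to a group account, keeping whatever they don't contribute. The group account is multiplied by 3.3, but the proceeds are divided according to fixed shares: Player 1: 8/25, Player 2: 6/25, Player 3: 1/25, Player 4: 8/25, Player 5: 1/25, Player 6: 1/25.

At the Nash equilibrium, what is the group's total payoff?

328.60 points

Player j's private return per contributed unit is 3.3 × (j's share). Contributing is weakly dominant for j when that share is at least 1/3.3 = 0.3030, and contributing 0 is dominant otherwise.
Player 1 and Player 4 clear that bar, contributing 31 each; the remaining 4 contribute 0. Total contributed: 62.
The group account pays out 3.3 × 62 = 204.60 in total (split across the unequal shares, but the aggregate is all that matters for the group sum).
The 4 free-riders keep 31 each, adding 124. Group total = 124 + 204.60 = 328.60.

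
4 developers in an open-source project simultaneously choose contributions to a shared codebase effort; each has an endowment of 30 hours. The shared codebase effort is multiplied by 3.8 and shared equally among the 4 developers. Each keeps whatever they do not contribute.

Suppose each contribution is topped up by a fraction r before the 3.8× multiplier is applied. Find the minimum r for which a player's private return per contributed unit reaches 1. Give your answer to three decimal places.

0.053

With matching at rate r, one contributed unit becomes (1 + r) in the shared codebase effort and returns 3.8 × (1 + r) / 4 to the contributor.
Setting this equal to 1: 1 + r = 4/3.8 = 1.0526.
So the minimum matching rate is r = 1.0526 − 1 = 0.053.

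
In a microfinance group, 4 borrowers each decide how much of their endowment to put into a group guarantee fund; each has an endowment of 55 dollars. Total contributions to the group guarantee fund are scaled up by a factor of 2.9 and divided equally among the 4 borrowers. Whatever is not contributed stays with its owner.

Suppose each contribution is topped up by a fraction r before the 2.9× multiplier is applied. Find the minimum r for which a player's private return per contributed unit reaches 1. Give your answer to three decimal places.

With matching at rate r, one contributed unit becomes (1 + r) in the group guarantee fund and returns 2.9 × (1 + r) / 4 to the contributor.
Setting this equal to 1: 1 + r = 4/2.9 = 1.3793.
So the minimum matching rate is r = 1.3793 − 1 = 0.379.

0.379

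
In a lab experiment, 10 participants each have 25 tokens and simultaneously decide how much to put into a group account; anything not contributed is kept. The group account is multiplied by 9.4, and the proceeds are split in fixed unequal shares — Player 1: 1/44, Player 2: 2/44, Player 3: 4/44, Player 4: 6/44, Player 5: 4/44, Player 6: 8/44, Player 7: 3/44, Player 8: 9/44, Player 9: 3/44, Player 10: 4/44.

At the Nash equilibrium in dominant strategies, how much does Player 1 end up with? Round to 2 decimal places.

Each unit j contributes comes back to j as 9.4 × (j's share), so j prefers to contribute only if that share exceeds 1/9.4 = 0.1064; otherwise keeping the unit dominates.
The shares above 0.1064 belong to Player 4, Player 6 and Player 8, contributing 25 each; the remaining 7 contribute 0. Total contributed: 75.
Player 1 keeps 25 and receives 9.4 × 75 × 1/44 = 16.02 from the group account, for a payoff of 41.02.

41.02 tokens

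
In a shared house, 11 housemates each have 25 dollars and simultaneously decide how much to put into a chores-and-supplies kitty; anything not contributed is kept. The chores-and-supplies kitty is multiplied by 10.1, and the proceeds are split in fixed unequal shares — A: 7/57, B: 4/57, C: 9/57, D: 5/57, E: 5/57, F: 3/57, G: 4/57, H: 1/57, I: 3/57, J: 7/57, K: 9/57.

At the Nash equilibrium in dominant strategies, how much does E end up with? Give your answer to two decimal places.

113.60 dollars

Player j's private return per contributed unit is 10.1 × (j's share). Contributing is weakly dominant for j when that share is at least 1/10.1 = 0.0990, and contributing 0 is dominant otherwise.
A, C, J and K are above the threshold, contributing 25 each; the remaining 7 contribute 0. Total contributed: 100.
E keeps 25 and receives 10.1 × 100 × 5/57 = 88.60 from the chores-and-supplies kitty, for a payoff of 113.60.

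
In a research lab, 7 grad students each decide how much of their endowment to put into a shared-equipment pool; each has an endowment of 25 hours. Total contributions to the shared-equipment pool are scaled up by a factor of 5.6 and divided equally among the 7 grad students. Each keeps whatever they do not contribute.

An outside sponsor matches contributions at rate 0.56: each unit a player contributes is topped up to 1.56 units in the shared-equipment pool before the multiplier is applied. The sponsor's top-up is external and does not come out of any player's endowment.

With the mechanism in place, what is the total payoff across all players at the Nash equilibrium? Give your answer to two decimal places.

1528.80 hours

Under the mechanism each unit contributed yields 5.6 × 1.56 / 7 = 1.2480 back to its contributor per unit of net cost, which exceeds 1, making full contribution the dominant choice for everyone.
So the Nash equilibrium is full contribution by all 7; the group earns 5.6 × 1.56 × 175 = 1528.80.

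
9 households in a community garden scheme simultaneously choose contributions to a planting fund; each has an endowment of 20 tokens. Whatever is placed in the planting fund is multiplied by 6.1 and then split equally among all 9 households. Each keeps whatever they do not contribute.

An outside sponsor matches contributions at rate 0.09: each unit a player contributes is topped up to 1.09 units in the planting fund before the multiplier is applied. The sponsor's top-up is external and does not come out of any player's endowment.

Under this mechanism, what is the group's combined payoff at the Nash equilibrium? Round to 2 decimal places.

180.00 tokens

Even with the mechanism, each unit contributed returns only 6.1 × 1.09 / 9 = 0.7388 per unit of net cost, so contributing nothing is still dominant.
Everyone keeps their endowment and the group total is 9 × 20 = 180.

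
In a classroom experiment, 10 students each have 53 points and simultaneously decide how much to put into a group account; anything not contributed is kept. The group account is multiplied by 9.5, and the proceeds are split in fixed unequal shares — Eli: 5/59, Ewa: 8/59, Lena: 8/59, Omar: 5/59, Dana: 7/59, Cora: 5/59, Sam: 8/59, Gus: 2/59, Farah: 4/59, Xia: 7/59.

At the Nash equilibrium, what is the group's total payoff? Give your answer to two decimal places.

Each unit j contributes comes back to j as 9.5 × (j's share), so j prefers to contribute only if that share exceeds 1/9.5 = 0.1053; otherwise keeping the unit dominates.
Ewa, Lena, Dana, Sam and Xia are above the threshold, contributing 53 each; the remaining 5 contribute 0. Total contributed: 265.
The group account pays out 9.5 × 265 = 2517.50 in total (split across the unequal shares, but the aggregate is all that matters for the group sum).
The 5 free-riders keep 53 each, adding 265. Group total = 265 + 2517.50 = 2782.50.

2782.50 points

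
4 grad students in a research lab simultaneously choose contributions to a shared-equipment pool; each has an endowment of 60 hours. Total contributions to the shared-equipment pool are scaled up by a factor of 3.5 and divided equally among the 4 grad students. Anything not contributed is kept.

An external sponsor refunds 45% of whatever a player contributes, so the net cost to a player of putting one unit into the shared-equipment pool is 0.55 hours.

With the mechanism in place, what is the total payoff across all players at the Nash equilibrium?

948.00 hours

With the mechanism, a contributed unit returns (3.5/4) / 0.55 = 1.5909 per unit of net cost to the contributor — now above 1 — so contributing fully is weakly dominant for every player.
So the Nash equilibrium is full contribution by all 4; the group earns 4 × (60 × 0.45 + 3.5 × 60) = 948.00.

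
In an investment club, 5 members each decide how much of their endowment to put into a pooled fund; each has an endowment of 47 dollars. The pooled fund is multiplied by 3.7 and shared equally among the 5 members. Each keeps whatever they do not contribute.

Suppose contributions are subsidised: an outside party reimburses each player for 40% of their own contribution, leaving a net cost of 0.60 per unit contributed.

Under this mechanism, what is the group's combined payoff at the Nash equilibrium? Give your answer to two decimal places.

963.50 dollars

With the mechanism, a contributed unit returns (3.7/5) / 0.60 = 1.2333 per unit of net cost to the contributor — now above 1 — so contributing fully is weakly dominant for every player.
So the Nash equilibrium is full contribution by all 5; the group earns 5 × (47 × 0.40 + 3.7 × 47) = 963.50.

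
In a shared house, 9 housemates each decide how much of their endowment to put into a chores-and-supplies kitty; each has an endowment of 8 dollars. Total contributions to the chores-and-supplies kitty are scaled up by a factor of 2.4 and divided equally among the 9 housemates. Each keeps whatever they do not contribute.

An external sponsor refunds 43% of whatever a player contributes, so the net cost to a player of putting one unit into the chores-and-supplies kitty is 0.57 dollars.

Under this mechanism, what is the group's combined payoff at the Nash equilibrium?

With the mechanism, a contributed unit returns (2.4/9) / 0.57 = 0.4678 per unit of net cost — still below 1 — so contributing 0 remains dominant for every player.
At the Nash equilibrium no one contributes; group total payoff = 9 × 8 = 72.

72.00 dollars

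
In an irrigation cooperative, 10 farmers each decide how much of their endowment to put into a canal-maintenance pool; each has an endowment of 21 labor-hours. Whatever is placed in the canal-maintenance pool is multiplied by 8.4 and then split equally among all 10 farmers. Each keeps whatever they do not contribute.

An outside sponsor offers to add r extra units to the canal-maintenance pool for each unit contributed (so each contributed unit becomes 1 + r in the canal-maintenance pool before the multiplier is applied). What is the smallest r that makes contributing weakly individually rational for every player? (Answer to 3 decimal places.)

With matching at rate r, one contributed unit becomes (1 + r) in the canal-maintenance pool and returns 8.4 × (1 + r) / 10 to the contributor.
Setting this equal to 1: 1 + r = 10/8.4 = 1.1905.
So the minimum matching rate is r = 1.1905 − 1 = 0.190.

0.190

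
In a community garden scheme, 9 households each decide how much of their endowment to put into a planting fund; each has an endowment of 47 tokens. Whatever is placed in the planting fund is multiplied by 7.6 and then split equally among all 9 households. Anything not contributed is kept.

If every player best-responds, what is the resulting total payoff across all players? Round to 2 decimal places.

Each contributed unit returns 7.6/9 = 0.8444 to its contributor — below 1 — so contributing 0 is dominant for every player. At the Nash equilibrium everyone keeps their 47, and the group total is 9 × 47 = 423.

423.00 tokens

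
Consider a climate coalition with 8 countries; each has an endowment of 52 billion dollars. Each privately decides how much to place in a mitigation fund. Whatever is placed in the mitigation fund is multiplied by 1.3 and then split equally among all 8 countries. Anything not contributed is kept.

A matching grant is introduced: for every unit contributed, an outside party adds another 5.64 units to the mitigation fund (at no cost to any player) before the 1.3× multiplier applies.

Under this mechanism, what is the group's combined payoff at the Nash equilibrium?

Under the mechanism each unit contributed yields 1.3 × 6.64 / 8 = 1.0790 back to its contributor per unit of net cost, which exceeds 1, making full contribution the dominant choice for everyone.
At the Nash equilibrium everyone contributes 52. Group total payoff = 1.3 × 6.64 × 416 = 3590.91.

3590.91 billion dollars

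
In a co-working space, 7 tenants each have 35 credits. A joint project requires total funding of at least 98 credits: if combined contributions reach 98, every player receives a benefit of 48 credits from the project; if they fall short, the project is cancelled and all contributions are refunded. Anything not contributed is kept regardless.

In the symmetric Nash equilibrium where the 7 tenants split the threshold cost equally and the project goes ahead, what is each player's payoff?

Equal share of the threshold: 98/7 = 14.
At this profile no one gains by cutting their contribution: any cut drops the total below 98, the project is cancelled, contributions are refunded, and the deviator ends with 35, which is less than 35 − 14 + 48 = 69. Contributing more than 14 just wastes the excess. So contributing exactly 14 is a best response.
Each player's payoff: 35 − 14 + 48 = 69.

69 credits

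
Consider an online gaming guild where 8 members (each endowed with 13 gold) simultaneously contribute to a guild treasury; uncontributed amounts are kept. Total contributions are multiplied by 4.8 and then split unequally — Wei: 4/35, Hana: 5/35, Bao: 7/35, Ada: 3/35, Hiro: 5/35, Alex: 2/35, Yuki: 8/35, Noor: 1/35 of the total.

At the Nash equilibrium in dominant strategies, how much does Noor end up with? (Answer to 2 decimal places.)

14.78 gold

For player j, contributing a unit is worthwhile iff 4.8 × (j's share) ≥ 1, i.e. iff j's share is at least 0.2083.
Yuki alone (share 8/35) is above the threshold, contributing 13; the remaining 7 contribute 0. Total contributed: 13.
Noor keeps 13 and receives 4.8 × 13 × 1/35 = 1.78 from the guild treasury, for a payoff of 14.78.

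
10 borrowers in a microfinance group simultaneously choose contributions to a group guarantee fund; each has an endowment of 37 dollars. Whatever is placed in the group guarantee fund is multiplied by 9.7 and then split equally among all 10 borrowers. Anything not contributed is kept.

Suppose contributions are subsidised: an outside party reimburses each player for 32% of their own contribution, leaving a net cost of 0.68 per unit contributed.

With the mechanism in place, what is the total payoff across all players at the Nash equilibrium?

The effective private return per unit is now (9.7/10) / 0.68 = 1.4265 > 1, so every player's dominant strategy flips to full contribution.
So the Nash equilibrium is full contribution by all 10; the group earns 10 × (37 × 0.32 + 9.7 × 37) = 3707.40.

3707.40 dollars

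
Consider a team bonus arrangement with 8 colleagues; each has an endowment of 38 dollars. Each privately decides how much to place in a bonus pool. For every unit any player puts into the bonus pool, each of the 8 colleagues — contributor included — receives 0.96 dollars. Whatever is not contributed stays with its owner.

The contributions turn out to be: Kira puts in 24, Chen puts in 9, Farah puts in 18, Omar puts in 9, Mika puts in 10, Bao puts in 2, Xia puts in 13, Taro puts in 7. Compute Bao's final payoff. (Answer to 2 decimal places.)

124.32 dollars

Total contributed: 24 + 9 + 18 + 9 + 10 + 2 + 13 + 7 = 92.
Each receives 0.96 × 92 = 88.32 from the bonus pool.
Bao keeps 38 − 2 = 36, so Bao's payoff is 36 + 88.32 = 124.32.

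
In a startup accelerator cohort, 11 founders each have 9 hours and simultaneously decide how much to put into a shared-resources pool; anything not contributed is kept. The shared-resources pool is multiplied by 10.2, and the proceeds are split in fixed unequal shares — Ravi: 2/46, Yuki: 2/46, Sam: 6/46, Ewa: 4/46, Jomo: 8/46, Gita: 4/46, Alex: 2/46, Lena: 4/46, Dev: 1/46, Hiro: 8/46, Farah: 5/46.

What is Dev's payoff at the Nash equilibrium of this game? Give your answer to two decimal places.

16.98 hours

Player j's private return per contributed unit is 10.2 × (j's share). Contributing is weakly dominant for j when that share is at least 1/10.2 = 0.0980, and contributing 0 is dominant otherwise.
Sam, Jomo, Hiro and Farah are above the threshold, contributing 9 each; the remaining 7 contribute 0. Total contributed: 36.
Dev keeps 9 and receives 10.2 × 36 × 1/46 = 7.98 from the shared-resources pool, for a payoff of 16.98.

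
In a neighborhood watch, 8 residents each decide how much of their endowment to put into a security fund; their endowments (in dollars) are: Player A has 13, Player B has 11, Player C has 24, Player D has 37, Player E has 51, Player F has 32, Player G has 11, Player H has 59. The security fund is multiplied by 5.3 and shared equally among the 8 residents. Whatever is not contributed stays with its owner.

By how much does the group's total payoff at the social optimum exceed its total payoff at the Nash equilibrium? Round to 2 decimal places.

1023.40 dollars

The private return per contributed unit is 5.3/8 = 0.6625 < 1 for every player regardless of endowment, so the Nash equilibrium is zero contribution and the group total is Σ E_j = 13 + 11 + 24 + 37 + 51 + 32 + 11 + 59 = 238.
Each contributed unit returns 5.300 to the group, so the social optimum is full contribution by everyone: group total = 5.300 × 238 = 1261.40.
Efficiency loss = (5.300 − 1) × 238 = 1023.40.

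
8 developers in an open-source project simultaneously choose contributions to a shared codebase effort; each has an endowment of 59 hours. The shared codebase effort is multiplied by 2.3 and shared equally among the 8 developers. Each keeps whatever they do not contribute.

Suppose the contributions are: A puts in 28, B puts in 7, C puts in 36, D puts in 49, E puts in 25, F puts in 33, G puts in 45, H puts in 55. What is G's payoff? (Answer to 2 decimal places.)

93.93 hours

Total contributed: 28 + 7 + 36 + 49 + 25 + 33 + 45 + 55 = 278.
Each receives 2.3 × 278 / 8 = 79.93 from the shared codebase effort.
G keeps 59 − 45 = 14, so G's payoff is 14 + 79.93 = 93.93.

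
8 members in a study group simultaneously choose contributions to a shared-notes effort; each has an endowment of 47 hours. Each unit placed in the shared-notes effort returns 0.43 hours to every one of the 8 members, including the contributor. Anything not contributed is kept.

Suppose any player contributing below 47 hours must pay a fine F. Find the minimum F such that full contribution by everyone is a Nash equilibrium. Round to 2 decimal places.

Given the others contribute fully, the best deviation is to contribute 0 (any partial contribution still incurs the fine and gives up units whose private return 0.43 is below 1).
Deviating from 47 to 0 saves 47 hours but forfeits the deviator's share of the drop in the shared-notes effort: 0.43 × 47 = 20.21.
So the deviation gain is 47 − 20.21 = 26.79, and the fine must be at least 26.79 hours to wipe it out.

26.79 hours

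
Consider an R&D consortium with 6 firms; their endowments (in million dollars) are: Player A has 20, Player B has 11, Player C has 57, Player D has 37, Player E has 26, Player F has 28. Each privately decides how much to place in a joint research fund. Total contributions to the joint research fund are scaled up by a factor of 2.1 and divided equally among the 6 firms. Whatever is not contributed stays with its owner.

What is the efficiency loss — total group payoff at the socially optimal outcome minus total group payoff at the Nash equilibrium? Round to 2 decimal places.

The private return per contributed unit is 2.1/6 = 0.3500 < 1 for every player regardless of endowment, so the Nash equilibrium is zero contribution and the group total is Σ E_j = 20 + 11 + 57 + 37 + 26 + 28 = 179.
Each contributed unit returns 2.100 to the group, so the social optimum is full contribution by everyone: group total = 2.100 × 179 = 375.90.
Efficiency loss = (2.100 − 1) × 179 = 196.90.

196.90 million dollars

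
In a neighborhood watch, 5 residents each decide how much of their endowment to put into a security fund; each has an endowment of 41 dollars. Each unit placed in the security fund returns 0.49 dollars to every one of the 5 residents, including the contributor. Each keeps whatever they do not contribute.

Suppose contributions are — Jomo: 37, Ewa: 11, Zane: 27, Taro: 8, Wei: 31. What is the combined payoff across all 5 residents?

Total contributed: 37 + 11 + 27 + 8 + 31 = 114; total kept: 5 × 41 − 114 = 91.
The security fund pays out 0.49 × 5 × 114 = 279.30 in aggregate.
Group total = 91 + 279.30 = 370.30.

370.30 dollars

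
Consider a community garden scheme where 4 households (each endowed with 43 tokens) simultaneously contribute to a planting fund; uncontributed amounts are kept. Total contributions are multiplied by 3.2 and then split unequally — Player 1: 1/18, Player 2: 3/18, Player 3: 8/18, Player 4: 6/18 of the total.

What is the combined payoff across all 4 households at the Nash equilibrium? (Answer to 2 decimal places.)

361.20 tokens

Each unit j contributes comes back to j as 3.2 × (j's share), so j prefers to contribute only if that share exceeds 1/3.2 = 0.3125; otherwise keeping the unit dominates.
The shares above 0.3125 belong to Player 3 and Player 4, contributing 43 each; the remaining 2 contribute 0. Total contributed: 86.
The planting fund pays out 3.2 × 86 = 275.20 in total (split across the unequal shares, but the aggregate is all that matters for the group sum).
The 2 free-riders keep 43 each, adding 86. Group total = 86 + 275.20 = 361.20.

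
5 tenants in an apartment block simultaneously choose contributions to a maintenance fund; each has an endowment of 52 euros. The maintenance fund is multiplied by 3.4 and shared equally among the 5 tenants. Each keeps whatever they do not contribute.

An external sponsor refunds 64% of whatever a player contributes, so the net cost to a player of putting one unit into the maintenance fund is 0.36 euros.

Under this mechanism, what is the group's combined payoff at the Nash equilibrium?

Under the mechanism each unit contributed yields (3.4/5) / 0.36 = 1.8889 back to its contributor per unit of net cost, which exceeds 1, making full contribution the dominant choice for everyone.
At the Nash equilibrium everyone contributes 52. Group total payoff = 5 × (52 × 0.64 + 3.4 × 52) = 1050.40.

1050.40 euros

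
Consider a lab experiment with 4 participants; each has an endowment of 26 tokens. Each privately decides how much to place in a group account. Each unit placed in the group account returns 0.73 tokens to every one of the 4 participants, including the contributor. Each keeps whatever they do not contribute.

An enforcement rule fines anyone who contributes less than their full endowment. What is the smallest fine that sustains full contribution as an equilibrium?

7.02 tokens

Given the others contribute fully, the best deviation is to contribute 0 (any partial contribution still incurs the fine and gives up units whose private return 0.73 is below 1).
Deviating from 26 to 0 saves 26 tokens but forfeits the deviator's share of the drop in the group account: 0.73 × 26 = 18.98.
So the deviation gain is 26 − 18.98 = 7.02, and the fine must be at least 7.02 tokens to wipe it out.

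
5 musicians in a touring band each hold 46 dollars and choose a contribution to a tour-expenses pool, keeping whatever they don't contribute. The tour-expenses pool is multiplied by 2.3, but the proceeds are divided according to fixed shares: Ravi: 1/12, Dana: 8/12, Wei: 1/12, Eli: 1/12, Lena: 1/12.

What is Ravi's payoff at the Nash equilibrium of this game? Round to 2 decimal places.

54.82 dollars

Each unit j contributes comes back to j as 2.3 × (j's share), so j prefers to contribute only if that share exceeds 1/2.3 = 0.4348; otherwise keeping the unit dominates.
The only share above 0.4348 is Dana's 8/12, contributing 46; the remaining 4 contribute 0. Total contributed: 46.
Ravi keeps 46 and receives 2.3 × 46 × 1/12 = 8.82 from the tour-expenses pool, for a payoff of 54.82.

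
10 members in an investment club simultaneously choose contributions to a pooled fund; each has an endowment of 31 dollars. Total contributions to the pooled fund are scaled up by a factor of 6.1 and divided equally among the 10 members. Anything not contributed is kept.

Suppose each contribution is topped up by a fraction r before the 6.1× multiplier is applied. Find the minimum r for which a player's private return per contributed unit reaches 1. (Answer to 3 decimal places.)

With matching at rate r, one contributed unit becomes (1 + r) in the pooled fund and returns 6.1 × (1 + r) / 10 to the contributor.
Setting this equal to 1: 1 + r = 10/6.1 = 1.6393.
So the minimum matching rate is r = 1.6393 − 1 = 0.639.

0.639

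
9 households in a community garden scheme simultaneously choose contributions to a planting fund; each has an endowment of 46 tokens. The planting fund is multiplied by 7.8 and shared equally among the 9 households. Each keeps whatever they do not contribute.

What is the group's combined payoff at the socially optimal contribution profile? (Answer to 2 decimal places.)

Each contributed unit returns 7.800 to the group as a whole (0.8667 to each of 9 players), which exceeds 1, so the social optimum is full contribution: group total = 7.800 × 414 = 3229.20.

3229.20 tokens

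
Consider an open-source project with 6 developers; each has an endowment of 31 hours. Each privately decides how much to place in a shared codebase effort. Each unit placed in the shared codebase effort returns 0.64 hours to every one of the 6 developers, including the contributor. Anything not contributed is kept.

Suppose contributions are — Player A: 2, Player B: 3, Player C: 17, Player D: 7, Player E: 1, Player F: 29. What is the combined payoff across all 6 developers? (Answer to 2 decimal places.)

353.56 hours

Total contributed: 2 + 3 + 17 + 7 + 1 + 29 = 59; total kept: 6 × 31 − 59 = 127.
The shared codebase effort pays out 0.64 × 6 × 59 = 226.56 in aggregate.
Group total = 127 + 226.56 = 353.56.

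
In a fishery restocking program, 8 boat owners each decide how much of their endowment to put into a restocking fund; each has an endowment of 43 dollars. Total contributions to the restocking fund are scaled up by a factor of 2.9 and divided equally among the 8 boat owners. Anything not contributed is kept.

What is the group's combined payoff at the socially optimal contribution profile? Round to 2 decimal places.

997.60 dollars

Each contributed unit returns 2.900 to the group as a whole (0.3625 to each of 8 players), which exceeds 1, so the social optimum is full contribution: group total = 2.900 × 344 = 997.60.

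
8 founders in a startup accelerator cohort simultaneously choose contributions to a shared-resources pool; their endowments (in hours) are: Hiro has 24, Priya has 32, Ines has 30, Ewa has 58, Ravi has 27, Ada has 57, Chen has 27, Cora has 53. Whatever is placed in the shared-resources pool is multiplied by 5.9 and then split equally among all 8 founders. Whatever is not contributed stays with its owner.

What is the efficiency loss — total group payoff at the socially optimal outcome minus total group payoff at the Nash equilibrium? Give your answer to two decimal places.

1509.20 hours

The private return per contributed unit is 5.9/8 = 0.7375 < 1 for every player regardless of endowment, so the Nash equilibrium is zero contribution and the group total is Σ E_j = 24 + 32 + 30 + 58 + 27 + 57 + 27 + 53 = 308.
Each contributed unit returns 5.900 to the group, so the social optimum is full contribution by everyone: group total = 5.900 × 308 = 1817.20.
Efficiency loss = (5.900 − 1) × 308 = 1509.20.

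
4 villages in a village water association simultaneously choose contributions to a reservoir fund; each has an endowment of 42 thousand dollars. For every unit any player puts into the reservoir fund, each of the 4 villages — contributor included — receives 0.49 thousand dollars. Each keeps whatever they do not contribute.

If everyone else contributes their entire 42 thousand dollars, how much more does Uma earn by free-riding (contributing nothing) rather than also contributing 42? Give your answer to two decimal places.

Switching from a contribution of 42 to 0 lets Uma keep an extra 42 thousand dollars, but lowers the reservoir fund by 42, which costs Uma their own share of that drop: 0.49 × 42 = 20.58.
Net gain = 42 − 20.58 = 21.42. The private return per contributed unit (0.49) is below 1, so free-riding is indeed the best response regardless of what the others do.

21.42 thousand dollars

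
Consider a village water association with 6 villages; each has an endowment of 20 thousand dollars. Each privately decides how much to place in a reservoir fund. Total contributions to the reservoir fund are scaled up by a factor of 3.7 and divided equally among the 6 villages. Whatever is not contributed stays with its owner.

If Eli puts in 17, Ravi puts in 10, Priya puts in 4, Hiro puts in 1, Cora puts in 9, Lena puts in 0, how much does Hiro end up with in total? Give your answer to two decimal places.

44.28 thousand dollars

Total contributed: 17 + 10 + 4 + 1 + 9 + 0 = 41.
Each receives 3.7 × 41 / 6 = 25.28 from the reservoir fund.
Hiro keeps 20 − 1 = 19, so Hiro's payoff is 19 + 25.28 = 44.28.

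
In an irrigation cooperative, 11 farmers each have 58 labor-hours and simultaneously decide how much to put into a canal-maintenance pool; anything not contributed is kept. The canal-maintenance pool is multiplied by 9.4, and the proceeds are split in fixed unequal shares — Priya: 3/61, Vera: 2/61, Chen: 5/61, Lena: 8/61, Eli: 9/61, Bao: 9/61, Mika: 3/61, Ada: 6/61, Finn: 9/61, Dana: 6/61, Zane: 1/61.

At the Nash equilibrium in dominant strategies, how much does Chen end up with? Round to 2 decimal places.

236.75 labor-hours

Player j's private return per contributed unit is 9.4 × (j's share). Contributing is weakly dominant for j when that share is at least 1/9.4 = 0.1064, and contributing 0 is dominant otherwise.
Lena, Eli, Bao and Finn clear that bar, contributing 58 each; the remaining 7 contribute 0. Total contributed: 232.
Chen keeps 58 and receives 9.4 × 232 × 5/61 = 178.75 from the canal-maintenance pool, for a payoff of 236.75.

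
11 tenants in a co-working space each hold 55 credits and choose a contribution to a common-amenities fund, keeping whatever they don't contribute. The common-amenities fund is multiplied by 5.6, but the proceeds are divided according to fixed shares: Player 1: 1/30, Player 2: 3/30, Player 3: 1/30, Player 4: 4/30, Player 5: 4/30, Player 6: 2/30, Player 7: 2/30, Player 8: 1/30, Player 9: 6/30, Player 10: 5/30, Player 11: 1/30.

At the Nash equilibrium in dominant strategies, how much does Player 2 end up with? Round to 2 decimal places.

85.80 credits

A player with share s gets back 5.6·s per unit contributed, so full contribution is dominant for anyone with s > 1/5.6 = 0.1786 and zero contribution is dominant for anyone below.
The only share above 0.1786 is Player 9's 6/30, contributing 55; the remaining 10 contribute 0. Total contributed: 55.
Player 2 keeps 55 and receives 5.6 × 55 × 3/30 = 30.80 from the common-amenities fund, for a payoff of 85.80.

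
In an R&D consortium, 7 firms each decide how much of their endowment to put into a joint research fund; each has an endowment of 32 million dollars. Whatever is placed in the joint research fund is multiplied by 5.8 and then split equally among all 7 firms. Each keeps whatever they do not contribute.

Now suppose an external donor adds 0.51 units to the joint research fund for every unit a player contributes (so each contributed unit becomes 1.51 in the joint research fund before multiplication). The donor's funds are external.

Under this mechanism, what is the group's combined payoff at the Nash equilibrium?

1961.79 million dollars

The effective private return per unit is now 5.8 × 1.51 / 7 = 1.2511 > 1, so every player's dominant strategy flips to full contribution.
At the Nash equilibrium everyone contributes 32. Group total payoff = 5.8 × 1.51 × 224 = 1961.79.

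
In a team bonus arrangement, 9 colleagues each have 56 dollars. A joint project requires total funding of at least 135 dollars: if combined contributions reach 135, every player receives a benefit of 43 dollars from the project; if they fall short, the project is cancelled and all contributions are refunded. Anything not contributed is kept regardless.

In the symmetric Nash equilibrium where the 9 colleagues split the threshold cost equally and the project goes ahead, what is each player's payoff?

84 dollars

Equal share of the threshold: 135/9 = 15.
At this profile no one gains by cutting their contribution: any cut drops the total below 135, the project is cancelled, contributions are refunded, and the deviator ends with 56, which is less than 56 − 15 + 43 = 84. Contributing more than 15 just wastes the excess. So contributing exactly 15 is a best response.
Each player's payoff: 56 − 15 + 43 = 84.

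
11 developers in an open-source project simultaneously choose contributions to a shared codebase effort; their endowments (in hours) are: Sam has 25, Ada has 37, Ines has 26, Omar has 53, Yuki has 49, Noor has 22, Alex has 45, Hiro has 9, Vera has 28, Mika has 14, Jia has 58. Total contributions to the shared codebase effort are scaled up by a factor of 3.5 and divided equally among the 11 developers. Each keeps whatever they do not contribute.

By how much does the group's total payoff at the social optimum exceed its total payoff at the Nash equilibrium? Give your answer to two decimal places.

915.00 hours

The private return per contributed unit is 3.5/11 = 0.3182 < 1 for every player regardless of endowment, so the Nash equilibrium is zero contribution and the group total is Σ E_j = 25 + 37 + 26 + 53 + 49 + 22 + 45 + 9 + 28 + 14 + 58 = 366.
Each contributed unit returns 3.500 to the group, so the social optimum is full contribution by everyone: group total = 3.500 × 366 = 1281.00.
Efficiency loss = (3.500 − 1) × 366 = 915.00.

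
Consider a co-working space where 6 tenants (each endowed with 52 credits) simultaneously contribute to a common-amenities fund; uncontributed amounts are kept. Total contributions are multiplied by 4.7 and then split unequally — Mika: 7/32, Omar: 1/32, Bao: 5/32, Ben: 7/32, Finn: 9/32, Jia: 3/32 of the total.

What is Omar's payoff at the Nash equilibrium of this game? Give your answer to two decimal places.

A player with share s gets back 4.7·s per unit contributed, so full contribution is dominant for anyone with s > 1/4.7 = 0.2128 and zero contribution is dominant for anyone below.
The shares above 0.2128 belong to Mika, Ben and Finn, contributing 52 each; the remaining 3 contribute 0. Total contributed: 156.
Omar keeps 52 and receives 4.7 × 156 × 1/32 = 22.91 from the common-amenities fund, for a payoff of 74.91.

74.91 credits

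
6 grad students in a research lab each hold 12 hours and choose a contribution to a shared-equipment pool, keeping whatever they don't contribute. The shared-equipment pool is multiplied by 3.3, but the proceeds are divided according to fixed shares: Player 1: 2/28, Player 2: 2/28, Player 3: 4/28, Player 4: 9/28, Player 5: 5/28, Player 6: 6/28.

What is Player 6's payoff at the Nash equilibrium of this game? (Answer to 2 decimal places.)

20.49 hours

Each unit j contributes comes back to j as 3.3 × (j's share), so j prefers to contribute only if that share exceeds 1/3.3 = 0.3030; otherwise keeping the unit dominates.
Only Player 4 (9/28) clears that bar, contributing 12; the remaining 5 contribute 0. Total contributed: 12.
Player 6 keeps 12 and receives 3.3 × 12 × 6/28 = 8.49 from the shared-equipment pool, for a payoff of 20.49.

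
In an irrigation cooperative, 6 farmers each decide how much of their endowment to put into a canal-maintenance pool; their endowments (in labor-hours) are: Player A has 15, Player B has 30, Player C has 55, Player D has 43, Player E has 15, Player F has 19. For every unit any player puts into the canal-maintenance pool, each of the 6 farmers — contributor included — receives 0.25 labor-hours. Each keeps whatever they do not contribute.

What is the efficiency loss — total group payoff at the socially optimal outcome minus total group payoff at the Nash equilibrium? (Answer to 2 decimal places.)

88.50 labor-hours

The private return per contributed unit is 0.25 < 1 for everyone, so the Nash equilibrium is zero contribution and the group total is Σ E_j = 15 + 30 + 55 + 43 + 15 + 19 = 177.
Each contributed unit returns 1.500 to the group, so the social optimum is full contribution by everyone: group total = 1.500 × 177 = 265.50.
Efficiency loss = (1.500 − 1) × 177 = 88.50.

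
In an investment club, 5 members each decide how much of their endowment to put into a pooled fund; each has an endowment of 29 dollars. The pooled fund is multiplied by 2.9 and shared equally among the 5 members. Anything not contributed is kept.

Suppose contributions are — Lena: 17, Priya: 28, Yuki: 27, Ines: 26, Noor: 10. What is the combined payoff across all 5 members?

Total contributed: 17 + 28 + 27 + 26 + 10 = 108; total kept: 5 × 29 − 108 = 37.
The pooled fund pays out 2.9 × 108 = 313.20 in aggregate.
Group total = 37 + 313.20 = 350.20.

350.20 dollars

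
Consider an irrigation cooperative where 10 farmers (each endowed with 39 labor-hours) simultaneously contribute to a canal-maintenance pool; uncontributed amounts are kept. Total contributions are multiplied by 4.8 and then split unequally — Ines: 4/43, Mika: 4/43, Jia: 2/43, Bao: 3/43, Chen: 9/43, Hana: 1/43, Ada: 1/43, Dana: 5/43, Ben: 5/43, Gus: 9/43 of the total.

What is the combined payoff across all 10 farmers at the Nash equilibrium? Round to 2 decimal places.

686.40 labor-hours

Player j's private return per contributed unit is 4.8 × (j's share). Contributing is weakly dominant for j when that share is at least 1/4.8 = 0.2083, and contributing 0 is dominant otherwise.
Chen and Gus clear that bar, contributing 39 each; the remaining 8 contribute 0. Total contributed: 78.
The canal-maintenance pool pays out 4.8 × 78 = 374.40 in total (split across the unequal shares, but the aggregate is all that matters for the group sum).
The 8 free-riders keep 39 each, adding 312. Group total = 312 + 374.40 = 686.40.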